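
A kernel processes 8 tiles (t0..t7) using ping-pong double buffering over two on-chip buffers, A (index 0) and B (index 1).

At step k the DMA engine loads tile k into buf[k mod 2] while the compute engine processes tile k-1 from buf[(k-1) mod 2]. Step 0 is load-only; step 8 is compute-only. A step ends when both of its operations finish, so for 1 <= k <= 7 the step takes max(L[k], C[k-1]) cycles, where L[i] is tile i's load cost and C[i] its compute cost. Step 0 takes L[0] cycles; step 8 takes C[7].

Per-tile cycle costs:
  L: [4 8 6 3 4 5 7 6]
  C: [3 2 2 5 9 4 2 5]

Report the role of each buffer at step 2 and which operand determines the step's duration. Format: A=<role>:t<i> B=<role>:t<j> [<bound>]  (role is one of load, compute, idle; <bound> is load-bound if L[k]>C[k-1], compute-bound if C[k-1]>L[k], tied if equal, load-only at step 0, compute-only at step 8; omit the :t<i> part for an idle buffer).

step 2: A=load:t2 B=compute:t1 [load-bound]

[0] DMA t0→A (4c) ∥ CU idle ⇒ 4c, clock 4
[1] DMA t1→B (8c) ∥ CU A:t0 (3c) ⇒ 8c, clock 12
[2] DMA t2→A (6c) ∥ CU B:t1 (2c) ⇒ 6c, clock 18
[3] DMA t3→B (3c) ∥ CU A:t2 (2c) ⇒ 3c, clock 21
[4] DMA t4→A (4c) ∥ CU B:t3 (5c) ⇒ 5c, clock 26
[5] DMA t5→B (5c) ∥ CU A:t4 (9c) ⇒ 9c, clock 35
[6] DMA t6→A (7c) ∥ CU B:t5 (4c) ⇒ 7c, clock 42
[7] DMA t7→B (6c) ∥ CU A:t6 (2c) ⇒ 6c, clock 48
[8] DMA idle ∥ CU B:t7 (5c) ⇒ 5c, clock 53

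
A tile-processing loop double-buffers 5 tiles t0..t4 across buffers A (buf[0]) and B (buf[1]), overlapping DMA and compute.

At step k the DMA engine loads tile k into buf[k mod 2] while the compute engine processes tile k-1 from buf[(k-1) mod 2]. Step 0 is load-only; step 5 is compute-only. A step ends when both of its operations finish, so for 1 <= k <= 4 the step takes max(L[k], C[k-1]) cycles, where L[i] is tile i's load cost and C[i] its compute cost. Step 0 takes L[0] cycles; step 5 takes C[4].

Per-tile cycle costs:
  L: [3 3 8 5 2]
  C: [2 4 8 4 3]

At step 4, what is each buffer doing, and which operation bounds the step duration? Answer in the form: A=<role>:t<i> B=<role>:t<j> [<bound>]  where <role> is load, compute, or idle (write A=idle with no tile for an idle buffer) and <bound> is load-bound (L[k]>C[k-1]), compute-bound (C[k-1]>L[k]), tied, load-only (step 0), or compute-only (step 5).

k=0 load=t0/3c comp=- wait=3 total=3
k=1 load=t1/3c comp=t0/2c wait=3 total=6
k=2 load=t2/8c comp=t1/4c wait=8 total=14
k=3 load=t3/5c comp=t2/8c wait=8 total=22
k=4 load=t4/2c comp=t3/4c wait=4 total=26
k=5 load=- comp=t4/3c wait=3 total=29

step 4: A=load:t4 B=compute:t3 [compute-bound]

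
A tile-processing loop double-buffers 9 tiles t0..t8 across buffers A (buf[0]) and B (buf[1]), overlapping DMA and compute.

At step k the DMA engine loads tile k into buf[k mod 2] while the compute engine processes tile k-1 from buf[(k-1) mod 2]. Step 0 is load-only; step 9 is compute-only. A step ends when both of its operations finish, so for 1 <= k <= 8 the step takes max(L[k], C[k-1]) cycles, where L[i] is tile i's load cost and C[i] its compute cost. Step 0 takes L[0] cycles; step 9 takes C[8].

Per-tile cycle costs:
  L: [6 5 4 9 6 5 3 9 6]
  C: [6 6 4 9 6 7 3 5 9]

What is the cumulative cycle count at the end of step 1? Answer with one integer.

end_cycle[1] = 12

k=0 load=t0/6c comp=- wait=6 total=6
k=1 load=t1/5c comp=t0/6c wait=6 total=12
k=2 load=t2/4c comp=t1/6c wait=6 total=18
k=3 load=t3/9c comp=t2/4c wait=9 total=27
k=4 load=t4/6c comp=t3/9c wait=9 total=36
k=5 load=t5/5c comp=t4/6c wait=6 total=42
k=6 load=t6/3c comp=t5/7c wait=7 total=49
k=7 load=t7/9c comp=t6/3c wait=9 total=58
k=8 load=t8/6c comp=t7/5c wait=6 total=64
k=9 load=- comp=t8/9c wait=9 total=73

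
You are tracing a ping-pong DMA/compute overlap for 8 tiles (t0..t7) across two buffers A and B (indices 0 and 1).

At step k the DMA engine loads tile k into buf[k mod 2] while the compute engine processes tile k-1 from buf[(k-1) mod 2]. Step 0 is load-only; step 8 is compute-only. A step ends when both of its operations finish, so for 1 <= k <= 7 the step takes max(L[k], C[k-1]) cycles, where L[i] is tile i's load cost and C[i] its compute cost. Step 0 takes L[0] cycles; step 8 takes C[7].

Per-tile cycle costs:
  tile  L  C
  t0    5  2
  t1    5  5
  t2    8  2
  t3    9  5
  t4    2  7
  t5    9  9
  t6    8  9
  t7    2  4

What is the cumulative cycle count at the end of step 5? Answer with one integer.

end_cycle[5] = 41

[0] DMA t0→A (5c) ∥ CU idle ⇒ 5c, clock 5
[1] DMA t1→B (5c) ∥ CU A:t0 (2c) ⇒ 5c, clock 10
[2] DMA t2→A (8c) ∥ CU B:t1 (5c) ⇒ 8c, clock 18
[3] DMA t3→B (9c) ∥ CU A:t2 (2c) ⇒ 9c, clock 27
[4] DMA t4→A (2c) ∥ CU B:t3 (5c) ⇒ 5c, clock 32
[5] DMA t5→B (9c) ∥ CU A:t4 (7c) ⇒ 9c, clock 41
[6] DMA t6→A (8c) ∥ CU B:t5 (9c) ⇒ 9c, clock 50
[7] DMA t7→B (2c) ∥ CU A:t6 (9c) ⇒ 9c, clock 59
[8] DMA idle ∥ CU B:t7 (4c) ⇒ 4c, clock 63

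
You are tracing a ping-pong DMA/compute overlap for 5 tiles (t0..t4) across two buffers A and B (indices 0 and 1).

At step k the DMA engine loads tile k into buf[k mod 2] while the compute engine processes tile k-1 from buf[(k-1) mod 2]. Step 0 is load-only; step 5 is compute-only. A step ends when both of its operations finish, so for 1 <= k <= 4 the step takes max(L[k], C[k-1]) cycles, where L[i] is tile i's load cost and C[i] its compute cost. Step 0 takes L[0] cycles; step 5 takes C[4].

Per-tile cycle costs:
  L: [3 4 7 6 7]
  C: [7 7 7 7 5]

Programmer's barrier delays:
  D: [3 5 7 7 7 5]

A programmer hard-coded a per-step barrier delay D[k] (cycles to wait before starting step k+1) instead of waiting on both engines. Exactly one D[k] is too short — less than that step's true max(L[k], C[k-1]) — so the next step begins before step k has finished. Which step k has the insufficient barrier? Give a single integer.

hazard at step 1

k=0 barrier L[0]=3→3c, D[0]=3 ok
k=1 barrier max(L[1]=4,C[0]=7)→7c, D[1]=5 SHORT
k=2 barrier max(L[2]=7,C[1]=7)→7c, D[2]=7 ok
k=3 barrier max(L[3]=6,C[2]=7)→7c, D[3]=7 ok
k=4 barrier max(L[4]=7,C[3]=7)→7c, D[4]=7 ok
k=5 barrier C[4]=5→5c, D[5]=5 ok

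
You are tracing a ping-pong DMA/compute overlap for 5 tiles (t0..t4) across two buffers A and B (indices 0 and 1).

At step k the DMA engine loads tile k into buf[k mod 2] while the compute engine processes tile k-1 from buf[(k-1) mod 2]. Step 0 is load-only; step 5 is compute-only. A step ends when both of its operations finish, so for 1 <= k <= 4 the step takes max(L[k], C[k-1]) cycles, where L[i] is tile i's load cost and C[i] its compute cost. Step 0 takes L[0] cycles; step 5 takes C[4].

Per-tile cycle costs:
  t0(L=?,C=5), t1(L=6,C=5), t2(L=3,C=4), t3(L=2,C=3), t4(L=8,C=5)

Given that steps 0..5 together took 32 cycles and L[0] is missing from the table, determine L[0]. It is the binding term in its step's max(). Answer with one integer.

L[0] = 4

step 0 → dur = L[0]=? = L[0]  (unknown; binding)
step 1 → dur = max(L[1]=6, C[0]=5) = 6
step 2 → dur = max(L[2]=3, C[1]=5) = 5
step 3 → dur = max(L[3]=2, C[2]=4) = 4
step 4 → dur = max(L[4]=8, C[3]=3) = 8
step 5 → dur = C[4]=5 = 5
sum of known step durations = 28
dur[0] = total - known = 32 - 28 = 4
L[0] is the binding max in step 0, so L[0] = dur[0] = 4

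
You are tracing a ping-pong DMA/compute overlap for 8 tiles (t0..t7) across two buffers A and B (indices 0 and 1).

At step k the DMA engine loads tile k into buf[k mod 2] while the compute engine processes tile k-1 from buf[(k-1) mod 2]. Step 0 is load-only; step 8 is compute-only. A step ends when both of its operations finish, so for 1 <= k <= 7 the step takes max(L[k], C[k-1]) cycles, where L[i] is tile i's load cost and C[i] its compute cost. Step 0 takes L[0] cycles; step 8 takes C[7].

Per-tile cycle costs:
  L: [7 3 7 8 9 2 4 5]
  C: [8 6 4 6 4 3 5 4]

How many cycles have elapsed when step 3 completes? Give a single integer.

end_cycle[3] = 30

k=0 load=t0/7c comp=- wait=7 total=7
k=1 load=t1/3c comp=t0/8c wait=8 total=15
k=2 load=t2/7c comp=t1/6c wait=7 total=22
k=3 load=t3/8c comp=t2/4c wait=8 total=30
k=4 load=t4/9c comp=t3/6c wait=9 total=39
k=5 load=t5/2c comp=t4/4c wait=4 total=43
k=6 load=t6/4c comp=t5/3c wait=4 total=47
k=7 load=t7/5c comp=t6/5c wait=5 total=52
k=8 load=- comp=t7/4c wait=4 total=56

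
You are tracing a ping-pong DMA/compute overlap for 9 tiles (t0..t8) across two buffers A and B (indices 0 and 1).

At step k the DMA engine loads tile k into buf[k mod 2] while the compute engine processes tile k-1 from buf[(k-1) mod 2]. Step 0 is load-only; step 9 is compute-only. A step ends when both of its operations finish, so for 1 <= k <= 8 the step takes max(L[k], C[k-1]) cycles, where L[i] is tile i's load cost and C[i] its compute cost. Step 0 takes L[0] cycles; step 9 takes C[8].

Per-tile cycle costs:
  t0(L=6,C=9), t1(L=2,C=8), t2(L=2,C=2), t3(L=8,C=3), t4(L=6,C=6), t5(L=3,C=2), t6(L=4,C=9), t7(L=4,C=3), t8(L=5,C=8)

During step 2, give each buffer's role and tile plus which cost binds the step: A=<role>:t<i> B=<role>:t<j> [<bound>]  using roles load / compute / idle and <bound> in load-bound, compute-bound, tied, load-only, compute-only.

step 2: A=load:t2 B=compute:t1 [compute-bound]

[0] DMA t0→A (6c) ∥ CU idle ⇒ 6c, clock 6
[1] DMA t1→B (2c) ∥ CU A:t0 (9c) ⇒ 9c, clock 15
[2] DMA t2→A (2c) ∥ CU B:t1 (8c) ⇒ 8c, clock 23
[3] DMA t3→B (8c) ∥ CU A:t2 (2c) ⇒ 8c, clock 31
[4] DMA t4→A (6c) ∥ CU B:t3 (3c) ⇒ 6c, clock 37
[5] DMA t5→B (3c) ∥ CU A:t4 (6c) ⇒ 6c, clock 43
[6] DMA t6→A (4c) ∥ CU B:t5 (2c) ⇒ 4c, clock 47
[7] DMA t7→B (4c) ∥ CU A:t6 (9c) ⇒ 9c, clock 56
[8] DMA t8→A (5c) ∥ CU B:t7 (3c) ⇒ 5c, clock 61
[9] DMA idle ∥ CU A:t8 (8c) ⇒ 8c, clock 69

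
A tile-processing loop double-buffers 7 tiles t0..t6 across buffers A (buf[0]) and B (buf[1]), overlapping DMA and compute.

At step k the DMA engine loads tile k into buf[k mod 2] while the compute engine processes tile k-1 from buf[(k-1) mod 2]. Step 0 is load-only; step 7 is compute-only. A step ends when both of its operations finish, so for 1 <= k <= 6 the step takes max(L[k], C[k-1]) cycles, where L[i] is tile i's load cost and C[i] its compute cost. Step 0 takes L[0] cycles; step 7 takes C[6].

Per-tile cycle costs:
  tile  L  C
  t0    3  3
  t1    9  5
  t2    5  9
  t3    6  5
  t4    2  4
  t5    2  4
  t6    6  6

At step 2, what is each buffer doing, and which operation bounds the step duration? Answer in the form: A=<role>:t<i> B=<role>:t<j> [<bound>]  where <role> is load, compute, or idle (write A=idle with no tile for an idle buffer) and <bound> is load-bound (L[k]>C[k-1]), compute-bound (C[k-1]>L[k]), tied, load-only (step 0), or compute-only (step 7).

step 2: A=load:t2 B=compute:t1 [tied]

  0. 3=3c; end=3; A:t0 B:-
  1. max(9,3)=9c; end=12; A:t0 B:t1
  2. max(5,5)=5c; end=17; A:t2 B:t1
  3. max(6,9)=9c; end=26; A:t2 B:t3
  4. max(2,5)=5c; end=31; A:t4 B:t3
  5. max(2,4)=4c; end=35; A:t4 B:t5
  6. max(6,4)=6c; end=41; A:t6 B:t5
  7. 6=6c; end=47; A:t6 B:t5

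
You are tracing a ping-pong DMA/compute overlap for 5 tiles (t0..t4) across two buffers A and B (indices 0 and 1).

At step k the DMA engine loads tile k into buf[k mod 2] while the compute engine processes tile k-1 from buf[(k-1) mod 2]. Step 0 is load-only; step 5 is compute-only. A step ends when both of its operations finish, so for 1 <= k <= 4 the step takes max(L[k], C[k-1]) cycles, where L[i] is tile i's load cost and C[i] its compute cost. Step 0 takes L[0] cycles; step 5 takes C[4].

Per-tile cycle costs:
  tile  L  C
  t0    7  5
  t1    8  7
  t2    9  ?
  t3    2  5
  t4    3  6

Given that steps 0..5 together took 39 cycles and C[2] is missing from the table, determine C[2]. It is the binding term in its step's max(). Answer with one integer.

step 0: dur = L[0]=7 = 7
step 1: dur = max(L[1]=8, C[0]=5) = 8
step 2: dur = max(L[2]=9, C[1]=7) = 9
step 3: dur = max(L[3]=2, C[2]=?) = C[2]  (unknown; binding)
step 4: dur = max(L[4]=3, C[3]=5) = 5
step 5: dur = C[4]=6 = 6
sum of known step durations = 35
dur[3] = total - known = 39 - 35 = 4
C[2] is the binding max in step 3, so C[2] = dur[3] = 4

C[2] = 4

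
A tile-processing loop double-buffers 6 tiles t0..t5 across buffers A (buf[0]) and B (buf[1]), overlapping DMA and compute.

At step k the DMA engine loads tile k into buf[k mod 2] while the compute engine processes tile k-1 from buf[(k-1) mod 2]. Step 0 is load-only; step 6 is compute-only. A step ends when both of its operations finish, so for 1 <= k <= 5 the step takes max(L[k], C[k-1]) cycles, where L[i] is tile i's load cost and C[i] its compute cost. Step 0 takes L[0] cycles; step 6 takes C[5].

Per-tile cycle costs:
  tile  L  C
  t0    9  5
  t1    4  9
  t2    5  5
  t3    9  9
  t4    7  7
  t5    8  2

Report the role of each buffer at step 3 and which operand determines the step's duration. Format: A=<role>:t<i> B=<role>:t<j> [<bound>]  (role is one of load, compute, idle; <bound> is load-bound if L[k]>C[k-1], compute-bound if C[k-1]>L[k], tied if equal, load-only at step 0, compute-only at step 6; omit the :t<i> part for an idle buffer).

step 3: A=compute:t2 B=load:t3 [load-bound]

  0. 9=9c; end=9; A:t0 B:-
  1. max(4,5)=5c; end=14; A:t0 B:t1
  2. max(5,9)=9c; end=23; A:t2 B:t1
  3. max(9,5)=9c; end=32; A:t2 B:t3
  4. max(7,9)=9c; end=41; A:t4 B:t3
  5. max(8,7)=8c; end=49; A:t4 B:t5
  6. 2=2c; end=51; A:t4 B:t5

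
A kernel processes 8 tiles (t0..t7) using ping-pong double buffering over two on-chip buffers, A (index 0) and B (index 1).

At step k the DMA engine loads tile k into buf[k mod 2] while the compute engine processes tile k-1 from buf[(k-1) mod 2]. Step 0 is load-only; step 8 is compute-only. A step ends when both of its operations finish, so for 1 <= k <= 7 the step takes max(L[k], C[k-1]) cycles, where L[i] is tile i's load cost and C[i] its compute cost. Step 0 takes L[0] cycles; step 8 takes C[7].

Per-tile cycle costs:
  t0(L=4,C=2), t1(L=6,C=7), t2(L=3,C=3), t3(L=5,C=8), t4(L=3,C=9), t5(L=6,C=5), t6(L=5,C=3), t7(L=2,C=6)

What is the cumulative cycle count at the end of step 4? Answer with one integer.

end_cycle[4] = 30

step 0: L[0]=4 → dur=4, Σ=4 | A=load:t0 B=idle [load-only]
step 1: L[1]=6 C[0]=2 → dur=6, Σ=10 | A=compute:t0 B=load:t1 [load-bound]
step 2: L[2]=3 C[1]=7 → dur=7, Σ=17 | A=load:t2 B=compute:t1 [compute-bound]
step 3: L[3]=5 C[2]=3 → dur=5, Σ=22 | A=compute:t2 B=load:t3 [load-bound]
step 4: L[4]=3 C[3]=8 → dur=8, Σ=30 | A=load:t4 B=compute:t3 [compute-bound]
step 5: L[5]=6 C[4]=9 → dur=9, Σ=39 | A=compute:t4 B=load:t5 [compute-bound]
step 6: L[6]=5 C[5]=5 → dur=5, Σ=44 | A=load:t6 B=compute:t5 [tied]
step 7: L[7]=2 C[6]=3 → dur=3, Σ=47 | A=compute:t6 B=load:t7 [compute-bound]
step 8: C[7]=6 → dur=6, Σ=53 | A=idle B=compute:t7 [compute-only]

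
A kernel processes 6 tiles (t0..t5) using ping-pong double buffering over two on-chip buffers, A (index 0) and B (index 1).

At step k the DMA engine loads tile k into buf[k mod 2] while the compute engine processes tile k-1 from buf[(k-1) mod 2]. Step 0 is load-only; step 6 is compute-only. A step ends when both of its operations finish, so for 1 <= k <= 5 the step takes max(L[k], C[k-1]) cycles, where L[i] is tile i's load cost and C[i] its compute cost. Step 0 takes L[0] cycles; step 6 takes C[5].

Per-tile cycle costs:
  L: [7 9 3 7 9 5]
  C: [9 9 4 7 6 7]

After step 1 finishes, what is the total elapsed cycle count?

step 0: L[0]=7 → dur=7, Σ=7 | A=load:t0 B=idle [load-only]
step 1: L[1]=9 C[0]=9 → dur=9, Σ=16 | A=compute:t0 B=load:t1 [tied]
step 2: L[2]=3 C[1]=9 → dur=9, Σ=25 | A=load:t2 B=compute:t1 [compute-bound]
step 3: L[3]=7 C[2]=4 → dur=7, Σ=32 | A=compute:t2 B=load:t3 [load-bound]
step 4: L[4]=9 C[3]=7 → dur=9, Σ=41 | A=load:t4 B=compute:t3 [load-bound]
step 5: L[5]=5 C[4]=6 → dur=6, Σ=47 | A=compute:t4 B=load:t5 [compute-bound]
step 6: C[5]=7 → dur=7, Σ=54 | A=idle B=compute:t5 [compute-only]

end_cycle[1] = 16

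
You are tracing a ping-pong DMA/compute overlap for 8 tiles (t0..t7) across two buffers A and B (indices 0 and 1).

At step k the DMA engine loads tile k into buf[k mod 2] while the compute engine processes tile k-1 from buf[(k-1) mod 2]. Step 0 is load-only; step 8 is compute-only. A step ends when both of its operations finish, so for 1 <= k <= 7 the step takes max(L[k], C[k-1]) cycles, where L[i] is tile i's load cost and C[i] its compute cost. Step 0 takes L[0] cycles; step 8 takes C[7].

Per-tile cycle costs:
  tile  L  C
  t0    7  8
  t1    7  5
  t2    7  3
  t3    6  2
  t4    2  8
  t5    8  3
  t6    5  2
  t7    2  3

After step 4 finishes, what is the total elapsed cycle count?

[0] DMA t0→A (7c) ∥ CU idle ⇒ 7c, clock 7
[1] DMA t1→B (7c) ∥ CU A:t0 (8c) ⇒ 8c, clock 15
[2] DMA t2→A (7c) ∥ CU B:t1 (5c) ⇒ 7c, clock 22
[3] DMA t3→B (6c) ∥ CU A:t2 (3c) ⇒ 6c, clock 28
[4] DMA t4→A (2c) ∥ CU B:t3 (2c) ⇒ 2c, clock 30
[5] DMA t5→B (8c) ∥ CU A:t4 (8c) ⇒ 8c, clock 38
[6] DMA t6→A (5c) ∥ CU B:t5 (3c) ⇒ 5c, clock 43
[7] DMA t7→B (2c) ∥ CU A:t6 (2c) ⇒ 2c, clock 45
[8] DMA idle ∥ CU B:t7 (3c) ⇒ 3c, clock 48

end_cycle[4] = 30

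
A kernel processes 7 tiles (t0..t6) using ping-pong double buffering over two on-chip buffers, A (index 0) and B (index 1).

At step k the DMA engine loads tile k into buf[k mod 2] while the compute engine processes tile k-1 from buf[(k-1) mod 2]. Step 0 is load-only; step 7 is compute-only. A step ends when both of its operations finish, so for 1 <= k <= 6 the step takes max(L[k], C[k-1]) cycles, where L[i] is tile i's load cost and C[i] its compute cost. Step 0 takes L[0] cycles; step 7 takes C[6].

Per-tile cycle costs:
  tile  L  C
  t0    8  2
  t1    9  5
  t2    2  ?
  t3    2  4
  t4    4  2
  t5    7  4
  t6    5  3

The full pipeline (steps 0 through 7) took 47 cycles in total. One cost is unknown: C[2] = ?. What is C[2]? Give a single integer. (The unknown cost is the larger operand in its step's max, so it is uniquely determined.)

step 0 → dur = L[0]=8 = 8
step 1 → dur = max(L[1]=9, C[0]=2) = 9
step 2 → dur = max(L[2]=2, C[1]=5) = 5
step 3 → dur = max(L[3]=2, C[2]=?) = C[2]  (unknown; binding)
step 4 → dur = max(L[4]=4, C[3]=4) = 4
step 5 → dur = max(L[5]=7, C[4]=2) = 7
step 6 → dur = max(L[6]=5, C[5]=4) = 5
step 7 → dur = C[6]=3 = 3
sum of known step durations = 41
dur[3] = total - known = 47 - 41 = 6
C[2] is the binding max in step 3, so C[2] = dur[3] = 6

C[2] = 6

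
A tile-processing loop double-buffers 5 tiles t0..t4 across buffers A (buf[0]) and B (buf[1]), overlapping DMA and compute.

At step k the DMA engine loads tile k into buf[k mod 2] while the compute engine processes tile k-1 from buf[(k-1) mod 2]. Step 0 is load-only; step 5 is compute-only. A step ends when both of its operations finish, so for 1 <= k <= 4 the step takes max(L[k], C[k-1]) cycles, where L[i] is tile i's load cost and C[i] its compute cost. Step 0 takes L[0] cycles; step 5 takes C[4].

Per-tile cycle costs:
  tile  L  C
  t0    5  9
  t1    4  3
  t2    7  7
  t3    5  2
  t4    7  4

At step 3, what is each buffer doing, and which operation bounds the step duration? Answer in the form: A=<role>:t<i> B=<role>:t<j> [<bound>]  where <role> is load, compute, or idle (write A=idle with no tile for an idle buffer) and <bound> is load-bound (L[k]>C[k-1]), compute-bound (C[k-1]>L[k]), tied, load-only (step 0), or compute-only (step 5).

[0] DMA t0→A (5c) ∥ CU idle ⇒ 5c, clock 5
[1] DMA t1→B (4c) ∥ CU A:t0 (9c) ⇒ 9c, clock 14
[2] DMA t2→A (7c) ∥ CU B:t1 (3c) ⇒ 7c, clock 21
[3] DMA t3→B (5c) ∥ CU A:t2 (7c) ⇒ 7c, clock 28
[4] DMA t4→A (7c) ∥ CU B:t3 (2c) ⇒ 7c, clock 35
[5] DMA idle ∥ CU A:t4 (4c) ⇒ 4c, clock 39

step 3: A=compute:t2 B=load:t3 [compute-bound]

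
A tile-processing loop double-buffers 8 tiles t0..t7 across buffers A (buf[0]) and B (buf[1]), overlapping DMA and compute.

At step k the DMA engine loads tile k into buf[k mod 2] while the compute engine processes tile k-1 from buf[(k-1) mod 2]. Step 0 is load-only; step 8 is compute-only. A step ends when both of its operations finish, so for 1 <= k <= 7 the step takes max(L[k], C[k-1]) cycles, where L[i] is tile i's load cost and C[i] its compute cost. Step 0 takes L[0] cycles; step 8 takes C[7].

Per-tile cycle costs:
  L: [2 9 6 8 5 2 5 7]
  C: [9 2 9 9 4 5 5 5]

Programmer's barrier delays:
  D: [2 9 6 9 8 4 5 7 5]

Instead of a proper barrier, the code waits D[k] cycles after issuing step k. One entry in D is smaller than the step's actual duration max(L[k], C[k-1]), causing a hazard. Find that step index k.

hazard at step 4

step 0: need L[0]=2 = 2; D[0]=2 ok
step 1: need max(L[1]=9,C[0]=9) = 9; D[1]=9 ok
step 2: need max(L[2]=6,C[1]=2) = 6; D[2]=6 ok
step 3: need max(L[3]=8,C[2]=9) = 9; D[3]=9 ok
step 4: need max(L[4]=5,C[3]=9) = 9; D[4]=8 SHORT
step 5: need max(L[5]=2,C[4]=4) = 4; D[5]=4 ok
step 6: need max(L[6]=5,C[5]=5) = 5; D[6]=5 ok
step 7: need max(L[7]=7,C[6]=5) = 7; D[7]=7 ok
step 8: need C[7]=5 = 5; D[8]=5 ok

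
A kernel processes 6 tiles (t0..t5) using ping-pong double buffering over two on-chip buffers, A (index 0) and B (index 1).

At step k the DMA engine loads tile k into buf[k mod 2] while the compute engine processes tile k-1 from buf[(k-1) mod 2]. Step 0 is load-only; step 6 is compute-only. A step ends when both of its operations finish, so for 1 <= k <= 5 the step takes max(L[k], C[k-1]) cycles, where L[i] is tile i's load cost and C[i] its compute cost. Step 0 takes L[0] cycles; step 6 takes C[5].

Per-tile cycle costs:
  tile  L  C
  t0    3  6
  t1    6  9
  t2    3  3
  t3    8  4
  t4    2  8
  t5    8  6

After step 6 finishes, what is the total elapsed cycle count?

end_cycle[6] = 44

step 0: L[0]=3 → dur=3, Σ=3 | A=load:t0 B=idle [load-only]
step 1: L[1]=6 C[0]=6 → dur=6, Σ=9 | A=compute:t0 B=load:t1 [tied]
step 2: L[2]=3 C[1]=9 → dur=9, Σ=18 | A=load:t2 B=compute:t1 [compute-bound]
step 3: L[3]=8 C[2]=3 → dur=8, Σ=26 | A=compute:t2 B=load:t3 [load-bound]
step 4: L[4]=2 C[3]=4 → dur=4, Σ=30 | A=load:t4 B=compute:t3 [compute-bound]
step 5: L[5]=8 C[4]=8 → dur=8, Σ=38 | A=compute:t4 B=load:t5 [tied]
step 6: C[5]=6 → dur=6, Σ=44 | A=idle B=compute:t5 [compute-only]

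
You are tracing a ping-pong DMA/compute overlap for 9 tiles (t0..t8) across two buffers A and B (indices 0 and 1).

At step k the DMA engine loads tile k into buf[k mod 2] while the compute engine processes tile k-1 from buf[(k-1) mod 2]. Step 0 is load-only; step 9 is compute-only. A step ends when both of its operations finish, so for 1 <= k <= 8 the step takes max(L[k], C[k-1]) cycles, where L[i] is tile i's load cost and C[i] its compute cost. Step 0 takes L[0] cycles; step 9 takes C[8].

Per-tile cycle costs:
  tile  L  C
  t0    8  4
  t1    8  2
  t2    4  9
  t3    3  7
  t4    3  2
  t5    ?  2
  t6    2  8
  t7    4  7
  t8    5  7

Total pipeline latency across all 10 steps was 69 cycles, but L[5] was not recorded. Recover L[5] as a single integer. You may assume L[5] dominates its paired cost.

step 0 | dur = L[0]=8 = 8
step 1 | dur = max(L[1]=8, C[0]=4) = 8
step 2 | dur = max(L[2]=4, C[1]=2) = 4
step 3 | dur = max(L[3]=3, C[2]=9) = 9
step 4 | dur = max(L[4]=3, C[3]=7) = 7
step 5 | dur = max(L[5]=?, C[4]=2) = L[5]  (unknown; binding)
step 6 | dur = max(L[6]=2, C[5]=2) = 2
step 7 | dur = max(L[7]=4, C[6]=8) = 8
step 8 | dur = max(L[8]=5, C[7]=7) = 7
step 9 | dur = C[8]=7 = 7
sum of known step durations = 60
dur[5] = total - known = 69 - 60 = 9
L[5] is the binding max in step 5, so L[5] = dur[5] = 9

L[5] = 9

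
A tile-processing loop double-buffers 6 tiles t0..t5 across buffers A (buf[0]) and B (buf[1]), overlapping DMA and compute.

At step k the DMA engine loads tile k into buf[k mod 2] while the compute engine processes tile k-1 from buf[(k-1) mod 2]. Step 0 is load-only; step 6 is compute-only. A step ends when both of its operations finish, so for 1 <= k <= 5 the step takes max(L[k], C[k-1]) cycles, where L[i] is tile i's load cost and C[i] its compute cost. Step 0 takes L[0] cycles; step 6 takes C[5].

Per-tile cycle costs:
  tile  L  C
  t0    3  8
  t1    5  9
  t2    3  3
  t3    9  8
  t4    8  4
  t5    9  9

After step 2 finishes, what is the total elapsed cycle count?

step 0: L[0]=3 → dur=3, Σ=3 | A=load:t0 B=idle [load-only]
step 1: L[1]=5 C[0]=8 → dur=8, Σ=11 | A=compute:t0 B=load:t1 [compute-bound]
step 2: L[2]=3 C[1]=9 → dur=9, Σ=20 | A=load:t2 B=compute:t1 [compute-bound]
step 3: L[3]=9 C[2]=3 → dur=9, Σ=29 | A=compute:t2 B=load:t3 [load-bound]
step 4: L[4]=8 C[3]=8 → dur=8, Σ=37 | A=load:t4 B=compute:t3 [tied]
step 5: L[5]=9 C[4]=4 → dur=9, Σ=46 | A=compute:t4 B=load:t5 [load-bound]
step 6: C[5]=9 → dur=9, Σ=55 | A=idle B=compute:t5 [compute-only]

end_cycle[2] = 20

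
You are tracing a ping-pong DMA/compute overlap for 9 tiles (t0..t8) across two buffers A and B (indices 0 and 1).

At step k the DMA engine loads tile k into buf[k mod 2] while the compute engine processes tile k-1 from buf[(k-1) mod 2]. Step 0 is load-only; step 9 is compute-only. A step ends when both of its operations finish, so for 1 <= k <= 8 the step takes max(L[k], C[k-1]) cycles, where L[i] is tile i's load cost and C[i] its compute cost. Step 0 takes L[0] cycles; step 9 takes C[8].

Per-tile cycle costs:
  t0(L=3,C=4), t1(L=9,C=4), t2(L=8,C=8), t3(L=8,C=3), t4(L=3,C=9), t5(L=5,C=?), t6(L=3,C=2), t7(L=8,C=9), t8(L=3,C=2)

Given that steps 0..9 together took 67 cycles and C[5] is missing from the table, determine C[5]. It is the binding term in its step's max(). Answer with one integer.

step 0 → dur = L[0]=3 = 3
step 1 → dur = max(L[1]=9, C[0]=4) = 9
step 2 → dur = max(L[2]=8, C[1]=4) = 8
step 3 → dur = max(L[3]=8, C[2]=8) = 8
step 4 → dur = max(L[4]=3, C[3]=3) = 3
step 5 → dur = max(L[5]=5, C[4]=9) = 9
step 6 → dur = max(L[6]=3, C[5]=?) = C[5]  (unknown; binding)
step 7 → dur = max(L[7]=8, C[6]=2) = 8
step 8 → dur = max(L[8]=3, C[7]=9) = 9
step 9 → dur = C[8]=2 = 2
sum of known step durations = 59
dur[6] = total - known = 67 - 59 = 8
C[5] is the binding max in step 6, so C[5] = dur[6] = 8

C[5] = 8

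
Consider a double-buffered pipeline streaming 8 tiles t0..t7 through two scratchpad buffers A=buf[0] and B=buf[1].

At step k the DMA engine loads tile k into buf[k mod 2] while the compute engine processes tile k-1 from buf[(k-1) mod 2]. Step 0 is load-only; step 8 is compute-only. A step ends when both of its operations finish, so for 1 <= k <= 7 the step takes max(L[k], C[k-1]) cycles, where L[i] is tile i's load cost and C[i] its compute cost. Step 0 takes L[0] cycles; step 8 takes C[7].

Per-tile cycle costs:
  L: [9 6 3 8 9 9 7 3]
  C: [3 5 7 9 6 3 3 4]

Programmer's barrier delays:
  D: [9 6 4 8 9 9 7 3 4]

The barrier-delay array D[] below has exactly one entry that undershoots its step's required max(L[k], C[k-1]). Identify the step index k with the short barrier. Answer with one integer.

hazard at step 2

step 0: need L[0]=9 = 9; D[0]=9 ok
step 1: need max(L[1]=6,C[0]=3) = 6; D[1]=6 ok
step 2: need max(L[2]=3,C[1]=5) = 5; D[2]=4 SHORT
step 3: need max(L[3]=8,C[2]=7) = 8; D[3]=8 ok
step 4: need max(L[4]=9,C[3]=9) = 9; D[4]=9 ok
step 5: need max(L[5]=9,C[4]=6) = 9; D[5]=9 ok
step 6: need max(L[6]=7,C[5]=3) = 7; D[6]=7 ok
step 7: need max(L[7]=3,C[6]=3) = 3; D[7]=3 ok
step 8: need C[7]=4 = 4; D[8]=4 ok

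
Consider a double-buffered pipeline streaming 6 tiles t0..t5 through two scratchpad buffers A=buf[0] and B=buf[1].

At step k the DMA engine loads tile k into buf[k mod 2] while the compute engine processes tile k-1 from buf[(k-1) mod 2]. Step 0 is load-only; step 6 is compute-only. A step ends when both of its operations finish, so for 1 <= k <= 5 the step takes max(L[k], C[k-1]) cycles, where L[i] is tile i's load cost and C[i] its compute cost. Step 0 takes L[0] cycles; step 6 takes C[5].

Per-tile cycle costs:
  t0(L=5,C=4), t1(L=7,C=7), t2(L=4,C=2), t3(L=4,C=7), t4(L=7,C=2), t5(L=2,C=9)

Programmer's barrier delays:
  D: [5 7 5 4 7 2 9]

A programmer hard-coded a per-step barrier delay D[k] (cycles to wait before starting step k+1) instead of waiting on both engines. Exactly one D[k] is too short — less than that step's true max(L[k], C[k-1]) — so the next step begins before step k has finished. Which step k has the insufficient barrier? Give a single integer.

step 0: need L[0]=5 = 5; D[0]=5 ok
step 1: need max(L[1]=7,C[0]=4) = 7; D[1]=7 ok
step 2: need max(L[2]=4,C[1]=7) = 7; D[2]=5 SHORT
step 3: need max(L[3]=4,C[2]=2) = 4; D[3]=4 ok
step 4: need max(L[4]=7,C[3]=7) = 7; D[4]=7 ok
step 5: need max(L[5]=2,C[4]=2) = 2; D[5]=2 ok
step 6: need C[5]=9 = 9; D[6]=9 ok

hazard at step 2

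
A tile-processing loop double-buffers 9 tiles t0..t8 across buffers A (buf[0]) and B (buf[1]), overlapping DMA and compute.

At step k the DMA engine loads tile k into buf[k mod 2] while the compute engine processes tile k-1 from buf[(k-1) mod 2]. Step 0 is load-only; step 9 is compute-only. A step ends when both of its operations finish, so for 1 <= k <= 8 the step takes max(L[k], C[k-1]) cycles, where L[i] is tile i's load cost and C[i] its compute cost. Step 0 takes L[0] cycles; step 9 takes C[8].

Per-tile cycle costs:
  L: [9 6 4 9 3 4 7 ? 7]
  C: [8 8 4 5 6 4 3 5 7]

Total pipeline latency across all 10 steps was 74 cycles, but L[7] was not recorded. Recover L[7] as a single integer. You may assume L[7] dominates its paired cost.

L[7] = 8

step 0 = dur = L[0]=9 = 9
step 1 = dur = max(L[1]=6, C[0]=8) = 8
step 2 = dur = max(L[2]=4, C[1]=8) = 8
step 3 = dur = max(L[3]=9, C[2]=4) = 9
step 4 = dur = max(L[4]=3, C[3]=5) = 5
step 5 = dur = max(L[5]=4, C[4]=6) = 6
step 6 = dur = max(L[6]=7, C[5]=4) = 7
step 7 = dur = max(L[7]=?, C[6]=3) = L[7]  (unknown; binding)
step 8 = dur = max(L[8]=7, C[7]=5) = 7
step 9 = dur = C[8]=7 = 7
sum of known step durations = 66
dur[7] = total - known = 74 - 66 = 8
L[7] is the binding max in step 7, so L[7] = dur[7] = 8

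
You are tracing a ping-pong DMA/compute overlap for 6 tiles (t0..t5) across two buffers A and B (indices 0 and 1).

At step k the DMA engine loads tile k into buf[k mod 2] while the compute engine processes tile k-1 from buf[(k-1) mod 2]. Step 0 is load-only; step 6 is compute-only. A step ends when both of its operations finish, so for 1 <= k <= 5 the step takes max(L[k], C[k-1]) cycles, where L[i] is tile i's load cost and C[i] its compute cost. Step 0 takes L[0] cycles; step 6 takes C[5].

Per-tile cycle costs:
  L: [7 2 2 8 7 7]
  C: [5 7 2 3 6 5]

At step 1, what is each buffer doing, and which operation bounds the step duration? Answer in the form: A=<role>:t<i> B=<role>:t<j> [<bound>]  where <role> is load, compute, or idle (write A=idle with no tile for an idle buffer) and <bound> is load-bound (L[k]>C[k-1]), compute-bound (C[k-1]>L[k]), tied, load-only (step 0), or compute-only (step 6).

step 0: L[0]=7 → dur=7, Σ=7 | A=load:t0 B=idle [load-only]
step 1: L[1]=2 C[0]=5 → dur=5, Σ=12 | A=compute:t0 B=load:t1 [compute-bound]
step 2: L[2]=2 C[1]=7 → dur=7, Σ=19 | A=load:t2 B=compute:t1 [compute-bound]
step 3: L[3]=8 C[2]=2 → dur=8, Σ=27 | A=compute:t2 B=load:t3 [load-bound]
step 4: L[4]=7 C[3]=3 → dur=7, Σ=34 | A=load:t4 B=compute:t3 [load-bound]
step 5: L[5]=7 C[4]=6 → dur=7, Σ=41 | A=compute:t4 B=load:t5 [load-bound]
step 6: C[5]=5 → dur=5, Σ=46 | A=idle B=compute:t5 [compute-only]

step 1: A=compute:t0 B=load:t1 [compute-bound]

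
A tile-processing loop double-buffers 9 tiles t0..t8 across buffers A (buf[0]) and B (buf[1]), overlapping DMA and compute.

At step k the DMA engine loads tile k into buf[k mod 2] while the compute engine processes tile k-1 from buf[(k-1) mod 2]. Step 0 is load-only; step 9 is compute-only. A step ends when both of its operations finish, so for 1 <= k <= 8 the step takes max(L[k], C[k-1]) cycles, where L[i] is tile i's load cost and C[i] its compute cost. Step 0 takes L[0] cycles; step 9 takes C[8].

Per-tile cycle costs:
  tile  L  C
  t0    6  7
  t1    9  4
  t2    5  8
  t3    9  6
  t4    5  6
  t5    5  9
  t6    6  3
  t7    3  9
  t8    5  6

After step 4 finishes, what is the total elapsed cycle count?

k=0 load=t0/6c comp=- wait=6 total=6
k=1 load=t1/9c comp=t0/7c wait=9 total=15
k=2 load=t2/5c comp=t1/4c wait=5 total=20
k=3 load=t3/9c comp=t2/8c wait=9 total=29
k=4 load=t4/5c comp=t3/6c wait=6 total=35
k=5 load=t5/5c comp=t4/6c wait=6 total=41
k=6 load=t6/6c comp=t5/9c wait=9 total=50
k=7 load=t7/3c comp=t6/3c wait=3 total=53
k=8 load=t8/5c comp=t7/9c wait=9 total=62
k=9 load=- comp=t8/6c wait=6 total=68

end_cycle[4] = 35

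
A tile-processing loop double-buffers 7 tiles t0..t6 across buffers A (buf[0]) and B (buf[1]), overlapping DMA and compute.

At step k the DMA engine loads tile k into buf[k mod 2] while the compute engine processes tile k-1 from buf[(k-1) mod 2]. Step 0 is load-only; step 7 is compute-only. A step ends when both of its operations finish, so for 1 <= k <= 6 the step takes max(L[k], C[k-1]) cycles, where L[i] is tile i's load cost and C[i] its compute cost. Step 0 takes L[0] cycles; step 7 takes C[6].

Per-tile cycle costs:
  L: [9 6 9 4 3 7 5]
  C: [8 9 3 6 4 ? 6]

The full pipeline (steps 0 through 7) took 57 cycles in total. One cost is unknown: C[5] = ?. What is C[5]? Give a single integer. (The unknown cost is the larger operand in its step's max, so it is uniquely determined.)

step 0 → dur = L[0]=9 = 9
step 1 → dur = max(L[1]=6, C[0]=8) = 8
step 2 → dur = max(L[2]=9, C[1]=9) = 9
step 3 → dur = max(L[3]=4, C[2]=3) = 4
step 4 → dur = max(L[4]=3, C[3]=6) = 6
step 5 → dur = max(L[5]=7, C[4]=4) = 7
step 6 → dur = max(L[6]=5, C[5]=?) = C[5]  (unknown; binding)
step 7 → dur = C[6]=6 = 6
sum of known step durations = 49
dur[6] = total - known = 57 - 49 = 8
C[5] is the binding max in step 6, so C[5] = dur[6] = 8

C[5] = 8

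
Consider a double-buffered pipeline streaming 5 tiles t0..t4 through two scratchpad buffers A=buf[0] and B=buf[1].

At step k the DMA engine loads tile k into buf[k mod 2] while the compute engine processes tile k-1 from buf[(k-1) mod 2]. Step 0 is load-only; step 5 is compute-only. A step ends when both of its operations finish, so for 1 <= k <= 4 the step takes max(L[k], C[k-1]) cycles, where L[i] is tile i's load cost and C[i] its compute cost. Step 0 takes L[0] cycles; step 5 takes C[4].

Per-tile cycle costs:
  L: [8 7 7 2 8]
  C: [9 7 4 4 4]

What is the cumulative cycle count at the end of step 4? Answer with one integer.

end_cycle[4] = 36

step 0: L[0]=8 → dur=8, Σ=8 | A=load:t0 B=idle [load-only]
step 1: L[1]=7 C[0]=9 → dur=9, Σ=17 | A=compute:t0 B=load:t1 [compute-bound]
step 2: L[2]=7 C[1]=7 → dur=7, Σ=24 | A=load:t2 B=compute:t1 [tied]
step 3: L[3]=2 C[2]=4 → dur=4, Σ=28 | A=compute:t2 B=load:t3 [compute-bound]
step 4: L[4]=8 C[3]=4 → dur=8, Σ=36 | A=load:t4 B=compute:t3 [load-bound]
step 5: C[4]=4 → dur=4, Σ=40 | A=compute:t4 B=idle [compute-only]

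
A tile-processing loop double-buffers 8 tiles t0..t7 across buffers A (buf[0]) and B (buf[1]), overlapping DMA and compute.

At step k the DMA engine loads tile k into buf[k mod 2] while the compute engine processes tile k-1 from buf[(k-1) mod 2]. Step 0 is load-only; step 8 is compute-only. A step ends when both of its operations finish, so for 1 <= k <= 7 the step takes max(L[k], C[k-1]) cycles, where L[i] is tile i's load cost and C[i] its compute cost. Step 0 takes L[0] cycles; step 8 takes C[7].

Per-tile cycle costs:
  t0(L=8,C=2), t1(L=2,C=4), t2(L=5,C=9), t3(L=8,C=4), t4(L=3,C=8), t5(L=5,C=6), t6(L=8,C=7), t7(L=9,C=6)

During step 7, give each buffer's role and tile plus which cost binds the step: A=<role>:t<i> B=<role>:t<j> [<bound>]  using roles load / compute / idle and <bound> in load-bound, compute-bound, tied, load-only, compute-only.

step 7: A=compute:t6 B=load:t7 [load-bound]

k=0 load=t0/8c comp=- wait=8 total=8
k=1 load=t1/2c comp=t0/2c wait=2 total=10
k=2 load=t2/5c comp=t1/4c wait=5 total=15
k=3 load=t3/8c comp=t2/9c wait=9 total=24
k=4 load=t4/3c comp=t3/4c wait=4 total=28
k=5 load=t5/5c comp=t4/8c wait=8 total=36
k=6 load=t6/8c comp=t5/6c wait=8 total=44
k=7 load=t7/9c comp=t6/7c wait=9 total=53
k=8 load=- comp=t7/6c wait=6 total=59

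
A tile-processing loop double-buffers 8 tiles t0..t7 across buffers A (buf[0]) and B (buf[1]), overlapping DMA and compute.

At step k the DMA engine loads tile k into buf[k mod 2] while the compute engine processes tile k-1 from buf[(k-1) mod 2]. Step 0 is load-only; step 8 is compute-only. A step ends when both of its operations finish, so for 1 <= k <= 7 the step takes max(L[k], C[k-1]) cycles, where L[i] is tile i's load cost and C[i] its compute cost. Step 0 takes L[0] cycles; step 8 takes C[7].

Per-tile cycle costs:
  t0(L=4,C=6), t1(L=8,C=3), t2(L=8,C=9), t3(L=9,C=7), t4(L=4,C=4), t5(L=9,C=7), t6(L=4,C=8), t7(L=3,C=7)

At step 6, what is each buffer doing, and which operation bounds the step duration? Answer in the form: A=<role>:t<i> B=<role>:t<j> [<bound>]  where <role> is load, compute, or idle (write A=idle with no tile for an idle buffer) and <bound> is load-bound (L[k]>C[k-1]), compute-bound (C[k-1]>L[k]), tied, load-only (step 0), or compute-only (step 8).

[0] DMA t0→A (4c) ∥ CU idle ⇒ 4c, clock 4
[1] DMA t1→B (8c) ∥ CU A:t0 (6c) ⇒ 8c, clock 12
[2] DMA t2→A (8c) ∥ CU B:t1 (3c) ⇒ 8c, clock 20
[3] DMA t3→B (9c) ∥ CU A:t2 (9c) ⇒ 9c, clock 29
[4] DMA t4→A (4c) ∥ CU B:t3 (7c) ⇒ 7c, clock 36
[5] DMA t5→B (9c) ∥ CU A:t4 (4c) ⇒ 9c, clock 45
[6] DMA t6→A (4c) ∥ CU B:t5 (7c) ⇒ 7c, clock 52
[7] DMA t7→B (3c) ∥ CU A:t6 (8c) ⇒ 8c, clock 60
[8] DMA idle ∥ CU B:t7 (7c) ⇒ 7c, clock 67

step 6: A=load:t6 B=compute:t5 [compute-bound]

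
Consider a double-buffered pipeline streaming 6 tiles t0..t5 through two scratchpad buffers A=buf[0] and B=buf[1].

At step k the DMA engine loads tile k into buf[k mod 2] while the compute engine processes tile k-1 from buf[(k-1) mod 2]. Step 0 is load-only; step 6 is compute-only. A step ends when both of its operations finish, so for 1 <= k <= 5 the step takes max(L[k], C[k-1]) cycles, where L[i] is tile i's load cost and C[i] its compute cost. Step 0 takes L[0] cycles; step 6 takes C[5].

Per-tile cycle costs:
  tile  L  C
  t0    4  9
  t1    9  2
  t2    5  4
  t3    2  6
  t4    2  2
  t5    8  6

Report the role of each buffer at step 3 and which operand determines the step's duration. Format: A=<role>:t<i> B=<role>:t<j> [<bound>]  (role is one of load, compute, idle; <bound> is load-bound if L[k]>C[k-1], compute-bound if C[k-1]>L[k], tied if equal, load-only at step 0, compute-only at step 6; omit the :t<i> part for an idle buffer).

step 3: A=compute:t2 B=load:t3 [compute-bound]

step 0: L[0]=4 → dur=4, Σ=4 | A=load:t0 B=idle [load-only]
step 1: L[1]=9 C[0]=9 → dur=9, Σ=13 | A=compute:t0 B=load:t1 [tied]
step 2: L[2]=5 C[1]=2 → dur=5, Σ=18 | A=load:t2 B=compute:t1 [load-bound]
step 3: L[3]=2 C[2]=4 → dur=4, Σ=22 | A=compute:t2 B=load:t3 [compute-bound]
step 4: L[4]=2 C[3]=6 → dur=6, Σ=28 | A=load:t4 B=compute:t3 [compute-bound]
step 5: L[5]=8 C[4]=2 → dur=8, Σ=36 | A=compute:t4 B=load:t5 [load-bound]
step 6: C[5]=6 → dur=6, Σ=42 | A=idle B=compute:t5 [compute-only]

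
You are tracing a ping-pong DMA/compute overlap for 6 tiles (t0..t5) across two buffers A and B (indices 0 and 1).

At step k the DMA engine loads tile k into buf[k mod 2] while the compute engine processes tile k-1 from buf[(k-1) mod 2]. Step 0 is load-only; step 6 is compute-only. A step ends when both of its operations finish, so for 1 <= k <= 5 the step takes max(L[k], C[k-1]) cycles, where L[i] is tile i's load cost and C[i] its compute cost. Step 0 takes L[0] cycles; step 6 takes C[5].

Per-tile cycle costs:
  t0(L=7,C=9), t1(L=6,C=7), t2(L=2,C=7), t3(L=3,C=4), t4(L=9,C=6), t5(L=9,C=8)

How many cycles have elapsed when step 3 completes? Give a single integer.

k=0 load=t0/7c comp=- wait=7 total=7
k=1 load=t1/6c comp=t0/9c wait=9 total=16
k=2 load=t2/2c comp=t1/7c wait=7 total=23
k=3 load=t3/3c comp=t2/7c wait=7 total=30
k=4 load=t4/9c comp=t3/4c wait=9 total=39
k=5 load=t5/9c comp=t4/6c wait=9 total=48
k=6 load=- comp=t5/8c wait=8 total=56

end_cycle[3] = 30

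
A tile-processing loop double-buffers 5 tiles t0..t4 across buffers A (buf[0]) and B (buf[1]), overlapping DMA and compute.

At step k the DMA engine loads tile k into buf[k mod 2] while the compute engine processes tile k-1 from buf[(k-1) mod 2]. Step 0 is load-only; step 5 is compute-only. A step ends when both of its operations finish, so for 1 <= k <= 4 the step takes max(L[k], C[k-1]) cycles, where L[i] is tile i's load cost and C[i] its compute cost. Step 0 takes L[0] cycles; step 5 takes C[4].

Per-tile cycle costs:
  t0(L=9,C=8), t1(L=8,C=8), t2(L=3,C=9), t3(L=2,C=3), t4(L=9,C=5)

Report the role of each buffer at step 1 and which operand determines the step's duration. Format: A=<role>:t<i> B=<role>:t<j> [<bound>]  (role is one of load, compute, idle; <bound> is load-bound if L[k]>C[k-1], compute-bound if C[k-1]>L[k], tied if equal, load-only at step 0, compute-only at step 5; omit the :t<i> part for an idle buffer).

step 1: A=compute:t0 B=load:t1 [tied]

  0. 9=9c; end=9; A:t0 B:-
  1. max(8,8)=8c; end=17; A:t0 B:t1
  2. max(3,8)=8c; end=25; A:t2 B:t1
  3. max(2,9)=9c; end=34; A:t2 B:t3
  4. max(9,3)=9c; end=43; A:t4 B:t3
  5. 5=5c; end=48; A:t4 B:t3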